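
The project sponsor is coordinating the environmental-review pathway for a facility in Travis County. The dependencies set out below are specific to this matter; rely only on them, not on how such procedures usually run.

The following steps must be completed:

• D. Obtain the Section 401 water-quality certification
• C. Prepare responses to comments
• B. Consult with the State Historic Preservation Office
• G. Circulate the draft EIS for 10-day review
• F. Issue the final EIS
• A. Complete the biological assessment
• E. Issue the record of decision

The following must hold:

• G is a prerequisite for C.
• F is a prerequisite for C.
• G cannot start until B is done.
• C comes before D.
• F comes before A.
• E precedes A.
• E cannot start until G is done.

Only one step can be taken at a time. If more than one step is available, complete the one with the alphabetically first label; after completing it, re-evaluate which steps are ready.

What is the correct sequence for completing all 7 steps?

B → F → G → C → D → E → A

Nothing is required for B and F. B has the earlier label → B first.
Now F and G have their prerequisites met. F has the earlier label, so F next.
G is the only step now ready → G.
Now C and E have their prerequisites met. C has the earlier label, so C next.
Ready: D and E. D has the earlier label → D.
E is the only step now ready → E.
That leaves A as the only ready step → A.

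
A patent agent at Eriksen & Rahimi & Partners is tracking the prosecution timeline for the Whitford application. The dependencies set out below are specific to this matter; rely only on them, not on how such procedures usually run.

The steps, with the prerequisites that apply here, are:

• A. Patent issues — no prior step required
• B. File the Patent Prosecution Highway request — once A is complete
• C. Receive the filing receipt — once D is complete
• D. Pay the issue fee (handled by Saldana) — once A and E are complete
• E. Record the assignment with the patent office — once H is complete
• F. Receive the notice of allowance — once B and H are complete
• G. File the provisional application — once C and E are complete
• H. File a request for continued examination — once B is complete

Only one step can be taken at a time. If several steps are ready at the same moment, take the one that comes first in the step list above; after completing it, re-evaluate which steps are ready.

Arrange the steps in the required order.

A, B, H, E, D, C, F, G

A is the only step with nothing outstanding, so it goes first.
B needed A, now all done → B.
Next only H has its prerequisites met → H.
Ready: E and F. E is listed earlier → E.
D now also ready, so the ready set is {D, F}; D is listed earlier → D.
Ready: C and F. C is listed earlier → C.
Ready: F and G. F is listed earlier → F.
Next only G has its prerequisites met → G.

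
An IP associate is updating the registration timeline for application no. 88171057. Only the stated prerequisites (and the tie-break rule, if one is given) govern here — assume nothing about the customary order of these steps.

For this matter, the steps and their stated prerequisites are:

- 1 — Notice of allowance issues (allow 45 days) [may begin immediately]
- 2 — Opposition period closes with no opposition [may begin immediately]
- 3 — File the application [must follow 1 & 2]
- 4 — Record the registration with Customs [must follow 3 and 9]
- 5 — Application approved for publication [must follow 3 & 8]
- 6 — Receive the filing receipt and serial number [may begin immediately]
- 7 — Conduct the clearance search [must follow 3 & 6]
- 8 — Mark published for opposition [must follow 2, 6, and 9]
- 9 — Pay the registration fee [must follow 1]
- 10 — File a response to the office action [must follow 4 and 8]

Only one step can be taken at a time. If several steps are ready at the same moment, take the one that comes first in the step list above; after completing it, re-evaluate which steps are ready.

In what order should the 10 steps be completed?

1 2 3 6 7 9 4 8 5 10

Nothing is required for 1, 2 and 6. 1 is listed earlier → 1 first.
9 now also ready, so the ready set is {2, 6, 9}; 2 is listed earlier → 2.
3 now also ready, so the ready set is {3, 6, 9}; 3 is listed earlier → 3.
6 and 9 are both available; 6 is listed earlier → 6.
Now 7 and 9 have their prerequisites met. 7 is listed earlier, so 7 next.
9 is the only step now ready → 9.
Now 4 and 8 have their prerequisites met. 4 is listed earlier, so 4 next.
Next only 8 has its prerequisites met → 8.
Now 5 and 10 have their prerequisites met. 5 is listed earlier, so 5 next.
10 is the only step now ready → 10.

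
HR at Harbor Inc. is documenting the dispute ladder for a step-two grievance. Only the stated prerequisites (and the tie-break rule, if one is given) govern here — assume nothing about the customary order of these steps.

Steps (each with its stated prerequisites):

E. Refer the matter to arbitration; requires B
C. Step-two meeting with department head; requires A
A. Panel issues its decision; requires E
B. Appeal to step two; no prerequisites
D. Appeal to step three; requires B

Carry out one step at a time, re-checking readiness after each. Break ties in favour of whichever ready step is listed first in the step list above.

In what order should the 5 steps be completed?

B is the only step with nothing outstanding, so it goes first.
Now E and D have their prerequisites met. E is listed earlier, so E next.
Ready: A and D. A is listed earlier → A.
Ready: C and D. C is listed earlier → C.
D is the only step now ready → D.

B, E, A, C, D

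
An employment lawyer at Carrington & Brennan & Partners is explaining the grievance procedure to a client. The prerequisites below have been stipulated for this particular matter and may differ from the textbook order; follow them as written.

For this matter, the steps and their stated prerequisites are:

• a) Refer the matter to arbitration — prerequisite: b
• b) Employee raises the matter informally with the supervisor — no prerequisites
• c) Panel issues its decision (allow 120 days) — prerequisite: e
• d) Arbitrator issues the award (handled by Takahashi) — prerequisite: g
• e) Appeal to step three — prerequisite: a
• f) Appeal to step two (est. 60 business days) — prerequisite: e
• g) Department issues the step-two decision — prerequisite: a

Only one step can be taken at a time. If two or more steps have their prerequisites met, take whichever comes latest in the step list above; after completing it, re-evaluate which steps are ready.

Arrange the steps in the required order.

b has no prerequisites → b first.
a needed b, now all done → a.
Now g and e have their prerequisites met. g is listed later, so g next.
d now also ready, so the ready set is {e, d}; e is listed later → e.
Now f, d and c have their prerequisites met. f is listed later, so f next.
Ready: d and c. d is listed later → d.
c needed e, now all done → c.

b, a, g, e, f, d, c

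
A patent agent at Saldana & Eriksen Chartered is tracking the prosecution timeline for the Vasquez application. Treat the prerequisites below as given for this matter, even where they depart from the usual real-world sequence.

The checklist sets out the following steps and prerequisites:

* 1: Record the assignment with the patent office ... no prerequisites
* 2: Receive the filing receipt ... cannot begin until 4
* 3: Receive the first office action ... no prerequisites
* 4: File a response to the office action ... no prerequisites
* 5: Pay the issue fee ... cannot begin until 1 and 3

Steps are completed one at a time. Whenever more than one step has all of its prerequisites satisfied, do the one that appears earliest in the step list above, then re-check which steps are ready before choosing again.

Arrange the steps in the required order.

1 3 4 2 5

Nothing is required for 1, 3 and 4. 1 is listed earlier → 1 first.
3 and 4 are both available; 3 is listed earlier → 3.
Ready: 4 and 5. 4 is listed earlier → 4.
2 now also ready, so the ready set is {2, 5}; 2 is listed earlier → 2.
5 is the only step now ready → 5.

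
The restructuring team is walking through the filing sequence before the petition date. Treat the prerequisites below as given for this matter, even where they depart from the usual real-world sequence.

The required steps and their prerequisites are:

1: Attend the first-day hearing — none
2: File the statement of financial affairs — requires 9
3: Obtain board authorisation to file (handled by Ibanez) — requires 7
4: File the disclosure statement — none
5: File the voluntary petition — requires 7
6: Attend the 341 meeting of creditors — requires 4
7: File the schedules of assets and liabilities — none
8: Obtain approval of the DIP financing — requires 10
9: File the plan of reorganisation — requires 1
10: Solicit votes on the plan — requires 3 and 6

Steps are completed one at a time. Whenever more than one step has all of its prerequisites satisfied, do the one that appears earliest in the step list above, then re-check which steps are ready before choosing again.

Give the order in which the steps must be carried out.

1, 4 and 7 have no prerequisites; 1 is listed earlier, so 1 is first.
9 now also ready, so the ready set is {4, 7, 9}; 4 is listed earlier → 4.
6 now also ready, so the ready set is {6, 7, 9}; 6 is listed earlier → 6.
7 and 9 are both available; 7 is listed earlier → 7.
3 and 5 now also ready, so the ready set is {3, 5, 9}; 3 is listed earlier → 3.
10 now also ready, so the ready set is {5, 9, 10}; 5 is listed earlier → 5.
Now 9 and 10 have their prerequisites met. 9 is listed earlier, so 9 next.
2 now also ready, so the ready set is {2, 10}; 2 is listed earlier → 2.
Next only 10 has its prerequisites met → 10.
That leaves 8 as the only ready step → 8.

1 → 4 → 6 → 7 → 3 → 5 → 9 → 2 → 10 → 8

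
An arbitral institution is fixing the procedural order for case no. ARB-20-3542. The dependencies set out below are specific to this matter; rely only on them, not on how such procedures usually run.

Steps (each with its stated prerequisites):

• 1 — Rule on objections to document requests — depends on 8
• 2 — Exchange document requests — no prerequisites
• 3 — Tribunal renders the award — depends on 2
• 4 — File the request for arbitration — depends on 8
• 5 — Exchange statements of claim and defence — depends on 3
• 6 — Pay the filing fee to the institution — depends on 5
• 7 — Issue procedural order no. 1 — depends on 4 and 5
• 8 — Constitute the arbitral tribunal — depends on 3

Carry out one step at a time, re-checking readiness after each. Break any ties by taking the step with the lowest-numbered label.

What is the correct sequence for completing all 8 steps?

2 → 3 → 5 → 6 → 8 → 1 → 4 → 7

2 is the only step with nothing outstanding, so it goes first.
3 needed 2, now all done → 3.
Ready: 5 and 8. 5 has the earlier label → 5.
Ready: 6 and 8. 6 has the earlier label → 6.
That leaves 8 as the only ready step → 8.
Ready: 1 and 4. 1 has the earlier label → 1.
Next only 4 has its prerequisites met → 4.
7 needed 4 and 5, now all done → 7.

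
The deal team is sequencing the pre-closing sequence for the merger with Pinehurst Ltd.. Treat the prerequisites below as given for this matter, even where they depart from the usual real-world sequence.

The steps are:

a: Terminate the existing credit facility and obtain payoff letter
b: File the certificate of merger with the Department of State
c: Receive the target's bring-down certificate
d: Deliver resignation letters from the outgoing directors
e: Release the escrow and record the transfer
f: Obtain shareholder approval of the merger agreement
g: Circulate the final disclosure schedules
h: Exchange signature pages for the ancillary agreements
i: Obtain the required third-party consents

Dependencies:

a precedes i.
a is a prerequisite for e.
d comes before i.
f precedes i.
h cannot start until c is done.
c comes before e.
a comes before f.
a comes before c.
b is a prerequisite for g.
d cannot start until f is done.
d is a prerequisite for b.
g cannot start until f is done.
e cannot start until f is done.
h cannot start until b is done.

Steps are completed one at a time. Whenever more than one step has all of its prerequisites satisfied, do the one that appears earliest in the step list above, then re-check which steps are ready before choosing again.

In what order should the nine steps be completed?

a is the only step with nothing outstanding, so it goes first.
Now c and f have their prerequisites met. c is listed earlier, so c next.
f is the only step now ready → f.
Now d and e have their prerequisites met. d is listed earlier, so d next.
b and i now also ready, so the ready set is {b, e, i}; b is listed earlier → b.
e, g, h and i are all available; e is listed earlier → e.
g, h and i are all available; g is listed earlier → g.
Ready: h and i. h is listed earlier → h.
i needed a, d and f, now all done → i.

a c f d b e g h i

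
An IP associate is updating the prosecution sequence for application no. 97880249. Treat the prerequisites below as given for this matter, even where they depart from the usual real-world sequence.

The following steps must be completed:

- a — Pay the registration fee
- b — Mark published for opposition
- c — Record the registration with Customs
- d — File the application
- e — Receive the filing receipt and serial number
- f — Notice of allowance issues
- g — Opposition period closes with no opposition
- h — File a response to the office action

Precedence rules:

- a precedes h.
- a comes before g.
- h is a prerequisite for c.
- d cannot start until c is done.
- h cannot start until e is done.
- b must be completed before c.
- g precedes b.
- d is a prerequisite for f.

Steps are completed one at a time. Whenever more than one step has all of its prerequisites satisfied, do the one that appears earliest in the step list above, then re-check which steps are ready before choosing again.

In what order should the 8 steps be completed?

a e g b h c d f

Nothing is required for a and e. a is listed earlier → a first.
e and g are both available; e is listed earlier → e.
Now g and h have their prerequisites met. g is listed earlier, so g next.
Ready: b and h. b is listed earlier → b.
h needed a and e, now all done → h.
c needed b and h, now all done → c.
That leaves d as the only ready step → d.
f needed d, now all done → f.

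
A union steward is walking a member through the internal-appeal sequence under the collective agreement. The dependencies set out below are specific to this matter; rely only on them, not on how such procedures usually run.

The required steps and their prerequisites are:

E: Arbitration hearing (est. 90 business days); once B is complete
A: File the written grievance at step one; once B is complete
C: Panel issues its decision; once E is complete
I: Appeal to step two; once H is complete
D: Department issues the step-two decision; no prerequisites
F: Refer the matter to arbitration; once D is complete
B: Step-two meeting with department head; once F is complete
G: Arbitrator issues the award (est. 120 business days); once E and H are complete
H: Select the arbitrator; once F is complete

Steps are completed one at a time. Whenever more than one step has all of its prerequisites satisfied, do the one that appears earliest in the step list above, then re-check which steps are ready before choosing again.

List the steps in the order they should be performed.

D F B E A C H I G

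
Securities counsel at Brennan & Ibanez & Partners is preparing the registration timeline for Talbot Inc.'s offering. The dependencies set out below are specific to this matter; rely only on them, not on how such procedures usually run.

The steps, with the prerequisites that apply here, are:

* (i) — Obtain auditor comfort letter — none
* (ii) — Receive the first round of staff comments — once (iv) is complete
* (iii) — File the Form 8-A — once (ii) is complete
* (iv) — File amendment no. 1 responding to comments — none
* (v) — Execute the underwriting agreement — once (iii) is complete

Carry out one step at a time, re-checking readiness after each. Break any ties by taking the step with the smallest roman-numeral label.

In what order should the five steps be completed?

(i) and (iv) have no prerequisites; (i) has the earlier label, so (i) is first.
(iv) is the only step now ready → (iv).
(ii) needed (iv), now all done → (ii).
(iii) is the only step now ready → (iii).
(v) needed (iii), now all done → (v).

(i), (iv), (ii), (iii), (v)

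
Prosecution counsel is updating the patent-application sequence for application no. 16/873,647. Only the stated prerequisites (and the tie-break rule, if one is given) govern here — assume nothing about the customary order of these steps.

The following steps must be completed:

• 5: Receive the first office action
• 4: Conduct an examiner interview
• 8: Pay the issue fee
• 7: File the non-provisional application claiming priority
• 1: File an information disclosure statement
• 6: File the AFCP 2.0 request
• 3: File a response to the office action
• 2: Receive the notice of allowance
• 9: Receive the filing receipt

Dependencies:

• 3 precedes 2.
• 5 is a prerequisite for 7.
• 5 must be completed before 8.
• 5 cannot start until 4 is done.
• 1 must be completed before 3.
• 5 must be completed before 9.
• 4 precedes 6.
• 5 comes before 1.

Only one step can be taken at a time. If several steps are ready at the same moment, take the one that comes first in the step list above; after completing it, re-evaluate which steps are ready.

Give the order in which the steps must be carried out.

4, 5, 8, 7, 1, 6, 3, 2, 9

4 has no prerequisites → 4 first.
Ready: 5 and 6. 5 is listed earlier → 5.
8, 7, 1, 6 and 9 are all available; 8 is listed earlier → 8.
Ready: 7, 1, 6 and 9. 7 is listed earlier → 7.
Ready: 1, 6 and 9. 1 is listed earlier → 1.
3 now also ready, so the ready set is {6, 3, 9}; 6 is listed earlier → 6.
Now 3 and 9 have their prerequisites met. 3 is listed earlier, so 3 next.
2 now also ready, so the ready set is {2, 9}; 2 is listed earlier → 2.
Next only 9 has its prerequisites met → 9.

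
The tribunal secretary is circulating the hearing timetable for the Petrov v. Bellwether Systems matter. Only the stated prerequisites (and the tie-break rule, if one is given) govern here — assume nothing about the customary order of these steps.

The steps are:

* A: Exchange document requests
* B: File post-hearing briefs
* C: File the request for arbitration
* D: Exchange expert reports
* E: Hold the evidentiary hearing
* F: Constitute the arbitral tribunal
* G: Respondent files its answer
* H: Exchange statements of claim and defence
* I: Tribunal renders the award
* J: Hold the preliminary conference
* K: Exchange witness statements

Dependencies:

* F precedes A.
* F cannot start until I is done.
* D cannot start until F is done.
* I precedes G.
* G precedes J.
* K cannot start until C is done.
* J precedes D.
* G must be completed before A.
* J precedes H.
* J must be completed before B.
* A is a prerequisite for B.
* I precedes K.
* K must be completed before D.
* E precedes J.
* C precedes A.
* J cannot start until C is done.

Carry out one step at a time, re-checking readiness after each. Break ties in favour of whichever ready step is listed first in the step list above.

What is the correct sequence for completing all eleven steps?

Nothing is required for C, E and I. C is listed earlier → C first.
E and I are both available; E is listed earlier → E.
Next only I has its prerequisites met → I.
F, G and K are all available; F is listed earlier → F.
Now G and K have their prerequisites met. G is listed earlier, so G next.
Ready: A, J and K. A is listed earlier → A.
J and K are both available; J is listed earlier → J.
B and H now also ready, so the ready set is {B, H, K}; B is listed earlier → B.
H and K are both available; H is listed earlier → H.
K needed C and I, now all done → K.
D needed F, J and K, now all done → D.

C E I F G A J B H K D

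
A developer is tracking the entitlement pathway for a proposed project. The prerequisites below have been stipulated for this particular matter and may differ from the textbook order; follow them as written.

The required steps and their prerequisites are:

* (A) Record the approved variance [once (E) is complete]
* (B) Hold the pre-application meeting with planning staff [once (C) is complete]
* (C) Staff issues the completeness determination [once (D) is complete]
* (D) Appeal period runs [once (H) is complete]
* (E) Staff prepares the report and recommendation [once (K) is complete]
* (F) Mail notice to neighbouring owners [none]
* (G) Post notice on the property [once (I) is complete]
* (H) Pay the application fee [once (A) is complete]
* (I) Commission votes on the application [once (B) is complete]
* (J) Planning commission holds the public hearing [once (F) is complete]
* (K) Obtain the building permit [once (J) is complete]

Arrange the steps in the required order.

(F), (J), (K), (E), (A), (H), (D), (C), (B), (I), (G)

(F) is the only step with nothing outstanding, so it goes first.
(J) is the only step now ready → (J).
(K) is the only step now ready → (K).
Next only (E) has its prerequisites met → (E).
(A) is the only step now ready → (A).
(H) is the only step now ready → (H).
(D) is the only step now ready → (D).
(C) is the only step now ready → (C).
(B) is the only step now ready → (B).
(I) needed (B), now all done → (I).
(G) needed (I), now all done → (G).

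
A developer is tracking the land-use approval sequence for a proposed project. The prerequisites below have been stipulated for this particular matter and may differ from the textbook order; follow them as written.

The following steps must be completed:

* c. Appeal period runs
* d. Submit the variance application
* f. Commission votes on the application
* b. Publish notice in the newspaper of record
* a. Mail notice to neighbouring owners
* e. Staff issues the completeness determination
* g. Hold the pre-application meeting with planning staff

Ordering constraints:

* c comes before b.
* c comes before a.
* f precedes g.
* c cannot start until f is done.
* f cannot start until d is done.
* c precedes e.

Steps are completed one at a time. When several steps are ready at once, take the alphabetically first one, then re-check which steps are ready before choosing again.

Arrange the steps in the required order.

d f c a b e g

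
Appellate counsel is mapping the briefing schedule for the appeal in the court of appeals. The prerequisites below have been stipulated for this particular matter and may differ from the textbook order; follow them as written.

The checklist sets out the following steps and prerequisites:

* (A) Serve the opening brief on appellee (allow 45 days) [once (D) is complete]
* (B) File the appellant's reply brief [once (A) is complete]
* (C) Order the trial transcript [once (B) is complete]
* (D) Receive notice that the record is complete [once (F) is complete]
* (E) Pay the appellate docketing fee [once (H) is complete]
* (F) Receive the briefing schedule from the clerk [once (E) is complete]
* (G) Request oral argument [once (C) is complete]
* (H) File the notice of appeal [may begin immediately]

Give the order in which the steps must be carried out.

(H) (E) (F) (D) (A) (B) (C) (G)

(H) has no prerequisites → (H) first.
Next only (E) has its prerequisites met → (E).
(F) needed (E), now all done → (F).
That leaves (D) as the only ready step → (D).
(A) needed (D), now all done → (A).
(B) needed (A), now all done → (B).
(C) needed (B), now all done → (C).
(G) is the only step now ready → (G).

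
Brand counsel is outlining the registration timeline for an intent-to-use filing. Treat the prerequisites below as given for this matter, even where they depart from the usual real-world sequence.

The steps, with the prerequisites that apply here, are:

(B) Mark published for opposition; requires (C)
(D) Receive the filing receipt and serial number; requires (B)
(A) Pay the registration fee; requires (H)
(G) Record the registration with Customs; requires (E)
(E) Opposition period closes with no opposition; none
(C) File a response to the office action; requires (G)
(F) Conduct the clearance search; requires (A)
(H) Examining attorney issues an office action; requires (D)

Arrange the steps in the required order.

(E), (G), (C), (B), (D), (H), (A), (F)

Only (E) has no prerequisites, so it is first.
(G) needed (E), now all done → (G).
(C) needed (G), now all done → (C).
(B) is the only step now ready → (B).
That leaves (D) as the only ready step → (D).
(H) is the only step now ready → (H).
That leaves (A) as the only ready step → (A).
(F) needed (A), now all done → (F).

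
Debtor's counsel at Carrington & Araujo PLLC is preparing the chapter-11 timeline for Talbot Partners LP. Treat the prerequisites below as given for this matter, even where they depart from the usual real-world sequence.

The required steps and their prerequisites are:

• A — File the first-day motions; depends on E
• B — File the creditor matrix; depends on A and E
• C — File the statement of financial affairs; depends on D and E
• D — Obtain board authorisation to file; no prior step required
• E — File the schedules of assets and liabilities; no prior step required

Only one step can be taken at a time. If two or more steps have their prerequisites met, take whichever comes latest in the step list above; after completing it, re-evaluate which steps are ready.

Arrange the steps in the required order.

Nothing is required for E and D. E is listed later → E first.
Ready: D and A. D is listed later → D.
C now also ready, so the ready set is {C, A}; C is listed later → C.
A needed E, now all done → A.
B is the only step now ready → B.

E, D, C, A, B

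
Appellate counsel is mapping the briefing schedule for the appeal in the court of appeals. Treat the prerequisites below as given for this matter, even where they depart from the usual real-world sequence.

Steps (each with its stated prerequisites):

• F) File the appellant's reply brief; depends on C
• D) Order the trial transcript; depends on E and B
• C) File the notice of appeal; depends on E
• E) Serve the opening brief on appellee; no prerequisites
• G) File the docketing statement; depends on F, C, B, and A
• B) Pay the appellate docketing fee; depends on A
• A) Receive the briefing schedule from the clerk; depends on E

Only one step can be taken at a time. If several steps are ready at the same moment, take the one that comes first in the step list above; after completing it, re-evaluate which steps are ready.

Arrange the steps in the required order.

E, C, F, A, B, D, G

Only E has no prerequisites, so it is first.
Now C and A have their prerequisites met. C is listed earlier, so C next.
F and A are both available; F is listed earlier → F.
A needed E, now all done → A.
That leaves B as the only ready step → B.
D and G are both available; D is listed earlier → D.
G needed F, C, B and A, now all done → G.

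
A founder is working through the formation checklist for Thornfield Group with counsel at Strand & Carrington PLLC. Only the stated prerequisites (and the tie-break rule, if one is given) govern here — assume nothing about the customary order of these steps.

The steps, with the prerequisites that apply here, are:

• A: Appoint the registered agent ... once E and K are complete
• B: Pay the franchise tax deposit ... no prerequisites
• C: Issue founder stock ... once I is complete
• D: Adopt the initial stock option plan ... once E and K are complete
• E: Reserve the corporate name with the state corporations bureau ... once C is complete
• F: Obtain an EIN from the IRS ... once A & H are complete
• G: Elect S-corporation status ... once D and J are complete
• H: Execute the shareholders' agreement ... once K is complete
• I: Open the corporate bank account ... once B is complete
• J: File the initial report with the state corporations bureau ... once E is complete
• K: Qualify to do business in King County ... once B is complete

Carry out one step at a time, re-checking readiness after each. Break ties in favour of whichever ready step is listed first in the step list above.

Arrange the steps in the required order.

B → I → C → E → J → K → A → D → G → H → F

B is the only step with nothing outstanding, so it goes first.
Now I and K have their prerequisites met. I is listed earlier, so I next.
C and K are both available; C is listed earlier → C.
E now also ready, so the ready set is {E, K}; E is listed earlier → E.
Ready: J and K. J is listed earlier → J.
That leaves K as the only ready step → K.
A, D and H are all available; A is listed earlier → A.
Ready: D and H. D is listed earlier → D.
G now also ready, so the ready set is {G, H}; G is listed earlier → G.
H is the only step now ready → H.
F needed A and H, now all done → F.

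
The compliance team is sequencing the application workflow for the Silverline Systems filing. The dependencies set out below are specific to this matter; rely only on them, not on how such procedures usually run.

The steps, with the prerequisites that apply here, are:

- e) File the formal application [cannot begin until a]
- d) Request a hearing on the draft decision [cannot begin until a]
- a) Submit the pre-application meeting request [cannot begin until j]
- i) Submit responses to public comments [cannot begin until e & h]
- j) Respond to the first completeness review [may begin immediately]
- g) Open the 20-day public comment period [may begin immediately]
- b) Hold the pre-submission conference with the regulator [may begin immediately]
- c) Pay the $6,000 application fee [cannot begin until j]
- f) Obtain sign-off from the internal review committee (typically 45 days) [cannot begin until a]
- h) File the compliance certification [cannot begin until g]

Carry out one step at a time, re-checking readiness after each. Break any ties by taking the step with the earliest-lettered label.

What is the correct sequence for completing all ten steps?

b g h j a c d e f i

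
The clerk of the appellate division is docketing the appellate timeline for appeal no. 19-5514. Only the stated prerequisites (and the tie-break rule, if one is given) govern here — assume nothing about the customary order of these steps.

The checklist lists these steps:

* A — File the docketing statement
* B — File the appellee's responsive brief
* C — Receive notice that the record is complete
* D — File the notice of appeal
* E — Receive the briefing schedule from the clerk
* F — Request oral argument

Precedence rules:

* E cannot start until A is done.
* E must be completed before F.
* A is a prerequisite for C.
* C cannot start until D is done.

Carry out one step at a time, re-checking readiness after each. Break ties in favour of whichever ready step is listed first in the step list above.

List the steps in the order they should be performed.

A → B → D → C → E → F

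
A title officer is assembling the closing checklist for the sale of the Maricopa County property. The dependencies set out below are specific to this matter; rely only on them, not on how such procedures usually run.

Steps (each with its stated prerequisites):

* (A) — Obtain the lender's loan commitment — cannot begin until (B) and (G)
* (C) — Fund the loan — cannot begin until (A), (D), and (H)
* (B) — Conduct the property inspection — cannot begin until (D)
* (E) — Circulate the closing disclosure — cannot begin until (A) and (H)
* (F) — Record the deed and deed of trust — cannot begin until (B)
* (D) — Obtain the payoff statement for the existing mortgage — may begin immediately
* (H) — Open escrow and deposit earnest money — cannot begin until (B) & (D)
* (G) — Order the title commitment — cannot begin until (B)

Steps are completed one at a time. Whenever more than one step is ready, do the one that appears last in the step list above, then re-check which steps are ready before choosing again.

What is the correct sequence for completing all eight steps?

(D) is the only step with nothing outstanding, so it goes first.
(B) needed (D), now all done → (B).
Now (G), (H) and (F) have their prerequisites met. (G) is listed later, so (G) next.
Now (H), (F) and (A) have their prerequisites met. (H) is listed later, so (H) next.
Ready: (F) and (A). (F) is listed later → (F).
(A) is the only step now ready → (A).
Ready: (E) and (C). (E) is listed later → (E).
(C) is the only step now ready → (C).

(D) (B) (G) (H) (F) (A) (E) (C)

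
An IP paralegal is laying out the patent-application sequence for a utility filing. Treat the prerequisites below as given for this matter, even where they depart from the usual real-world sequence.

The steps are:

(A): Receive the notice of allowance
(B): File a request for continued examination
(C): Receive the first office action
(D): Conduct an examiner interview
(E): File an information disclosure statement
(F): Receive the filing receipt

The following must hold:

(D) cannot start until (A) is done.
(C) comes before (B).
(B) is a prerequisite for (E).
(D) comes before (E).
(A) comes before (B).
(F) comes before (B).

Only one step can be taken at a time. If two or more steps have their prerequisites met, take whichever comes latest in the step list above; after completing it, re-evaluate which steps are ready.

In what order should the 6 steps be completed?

(F) → (C) → (A) → (D) → (B) → (E)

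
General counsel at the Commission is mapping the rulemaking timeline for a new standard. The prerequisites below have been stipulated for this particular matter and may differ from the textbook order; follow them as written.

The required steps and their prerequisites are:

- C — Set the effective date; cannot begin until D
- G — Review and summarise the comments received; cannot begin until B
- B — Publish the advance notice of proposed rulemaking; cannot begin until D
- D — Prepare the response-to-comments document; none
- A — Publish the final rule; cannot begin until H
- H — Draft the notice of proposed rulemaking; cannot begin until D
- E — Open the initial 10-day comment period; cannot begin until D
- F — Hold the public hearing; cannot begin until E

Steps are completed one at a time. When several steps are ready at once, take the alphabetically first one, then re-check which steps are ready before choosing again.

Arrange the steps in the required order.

D, B, C, E, F, G, H, A

D is the only step with nothing outstanding, so it goes first.
Now B, C, E and H have their prerequisites met. B has the earlier label, so B next.
G now also ready, so the ready set is {C, E, G, H}; C has the earlier label → C.
Ready: E, G and H. E has the earlier label → E.
F now also ready, so the ready set is {F, G, H}; F has the earlier label → F.
Ready: G and H. G has the earlier label → G.
Next only H has its prerequisites met → H.
That leaves A as the only ready step → A.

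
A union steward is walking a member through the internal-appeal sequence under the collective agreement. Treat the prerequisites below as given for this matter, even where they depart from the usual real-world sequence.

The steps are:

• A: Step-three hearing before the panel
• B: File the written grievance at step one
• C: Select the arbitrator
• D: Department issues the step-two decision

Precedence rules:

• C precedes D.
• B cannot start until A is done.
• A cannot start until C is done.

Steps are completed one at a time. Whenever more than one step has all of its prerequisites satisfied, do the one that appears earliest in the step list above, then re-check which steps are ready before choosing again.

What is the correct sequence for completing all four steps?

C has no prerequisites → C first.
Ready: A and D. A is listed earlier → A.
B now also ready, so the ready set is {B, D}; B is listed earlier → B.
D needed C, now all done → D.

C, A, B, D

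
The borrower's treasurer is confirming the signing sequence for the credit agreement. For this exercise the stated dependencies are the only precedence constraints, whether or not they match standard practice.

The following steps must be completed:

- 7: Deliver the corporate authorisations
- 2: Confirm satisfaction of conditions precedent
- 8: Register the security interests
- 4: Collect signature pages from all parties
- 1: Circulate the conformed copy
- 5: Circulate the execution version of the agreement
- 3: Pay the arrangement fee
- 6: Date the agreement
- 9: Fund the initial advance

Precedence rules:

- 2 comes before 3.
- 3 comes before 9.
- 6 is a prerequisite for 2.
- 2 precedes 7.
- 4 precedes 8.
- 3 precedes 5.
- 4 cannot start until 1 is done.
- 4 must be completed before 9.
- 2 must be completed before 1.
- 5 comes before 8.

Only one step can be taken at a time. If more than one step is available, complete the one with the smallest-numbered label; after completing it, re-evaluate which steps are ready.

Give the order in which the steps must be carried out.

6, 2, 1, 3, 4, 5, 7, 8, 9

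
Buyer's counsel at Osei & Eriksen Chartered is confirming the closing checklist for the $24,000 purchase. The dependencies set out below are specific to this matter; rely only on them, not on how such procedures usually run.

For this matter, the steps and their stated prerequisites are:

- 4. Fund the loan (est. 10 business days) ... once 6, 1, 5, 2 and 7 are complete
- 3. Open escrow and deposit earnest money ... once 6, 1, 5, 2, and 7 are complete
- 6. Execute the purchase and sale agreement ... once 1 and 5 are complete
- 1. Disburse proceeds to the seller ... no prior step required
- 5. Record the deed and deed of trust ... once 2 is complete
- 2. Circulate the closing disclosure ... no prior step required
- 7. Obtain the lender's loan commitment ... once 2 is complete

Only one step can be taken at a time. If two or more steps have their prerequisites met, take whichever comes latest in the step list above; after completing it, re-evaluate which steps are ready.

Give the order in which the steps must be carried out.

2 → 7 → 5 → 1 → 6 → 3 → 4

Nothing is required for 2 and 1. 2 is listed later → 2 first.
Now 7, 5 and 1 have their prerequisites met. 7 is listed later, so 7 next.
Now 5 and 1 have their prerequisites met. 5 is listed later, so 5 next.
Next only 1 has its prerequisites met → 1.
That leaves 6 as the only ready step → 6.
3 and 4 are both available; 3 is listed later → 3.
4 needed 7, 2, 5, 1 and 6, now all done → 4.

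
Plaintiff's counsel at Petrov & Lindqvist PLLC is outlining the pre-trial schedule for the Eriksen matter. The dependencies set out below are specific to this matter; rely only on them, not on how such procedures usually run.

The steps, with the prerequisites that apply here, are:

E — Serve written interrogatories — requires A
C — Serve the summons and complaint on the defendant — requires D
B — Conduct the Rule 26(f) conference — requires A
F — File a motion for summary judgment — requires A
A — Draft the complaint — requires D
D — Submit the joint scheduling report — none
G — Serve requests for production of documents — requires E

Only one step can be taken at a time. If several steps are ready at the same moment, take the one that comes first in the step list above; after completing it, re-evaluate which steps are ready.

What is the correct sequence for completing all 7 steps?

D → C → A → E → B → F → G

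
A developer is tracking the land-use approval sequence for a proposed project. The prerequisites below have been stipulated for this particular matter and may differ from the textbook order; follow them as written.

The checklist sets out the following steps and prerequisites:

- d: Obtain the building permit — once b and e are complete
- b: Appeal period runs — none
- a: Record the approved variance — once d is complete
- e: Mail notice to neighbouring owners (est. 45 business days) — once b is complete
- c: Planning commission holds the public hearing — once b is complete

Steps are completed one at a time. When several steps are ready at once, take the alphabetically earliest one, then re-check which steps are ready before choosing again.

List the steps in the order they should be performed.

b → c → e → d → a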